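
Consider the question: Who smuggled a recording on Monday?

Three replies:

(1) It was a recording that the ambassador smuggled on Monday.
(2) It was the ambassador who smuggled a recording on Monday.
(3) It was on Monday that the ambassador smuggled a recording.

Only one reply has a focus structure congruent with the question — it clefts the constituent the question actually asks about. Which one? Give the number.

The question word "who" targets the subject (agent).
Option (1) clefts "a recording" — the direct object, not what was asked.
Option (2) clefts "the ambassador" — that matches what the question asks about.
Option (3) clefts "on Monday" — the time, not what was asked.
So the congruent reply is (2).

2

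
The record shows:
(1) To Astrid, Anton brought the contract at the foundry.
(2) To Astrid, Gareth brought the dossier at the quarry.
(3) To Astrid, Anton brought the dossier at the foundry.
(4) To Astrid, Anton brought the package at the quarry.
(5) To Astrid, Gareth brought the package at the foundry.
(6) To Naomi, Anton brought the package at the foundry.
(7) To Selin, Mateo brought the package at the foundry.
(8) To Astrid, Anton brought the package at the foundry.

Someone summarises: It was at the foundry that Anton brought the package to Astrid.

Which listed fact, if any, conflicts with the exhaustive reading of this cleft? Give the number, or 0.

4

Focus of the cleft: "at the foundry" (the setting). Presupposed background: Anton as agent and the package as thing and Astrid as recipient.
The exhaustive reading says no other setting fits that background.
Fact (4) shares the background but with setting = at the quarry; exhaustivity is violated.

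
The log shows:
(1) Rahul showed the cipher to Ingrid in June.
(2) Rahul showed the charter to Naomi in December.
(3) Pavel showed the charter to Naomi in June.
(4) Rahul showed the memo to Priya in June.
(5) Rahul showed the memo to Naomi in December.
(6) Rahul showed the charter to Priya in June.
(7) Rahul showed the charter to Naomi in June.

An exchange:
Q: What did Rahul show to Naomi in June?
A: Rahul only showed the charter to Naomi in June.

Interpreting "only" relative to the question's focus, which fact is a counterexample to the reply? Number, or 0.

0

Answering "What did ...?" puts focus on the thing — here, "the charter".
"Only" then excludes alternative things while the background — agent = Rahul, recipient = Naomi, setting = in June — is held fixed.
No fact keeps agent = Rahul, recipient = Naomi, setting = in June while changing the thing; every other fact differs on something backgrounded. The reply stands.
(Fact (6) would refute a reading with focus on the recipient — but that is not what the question asks.)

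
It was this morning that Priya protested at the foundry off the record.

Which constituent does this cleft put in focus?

In an it-cleft "It was X that/who ...", the clefted constituent X is the focus; the that/who-clause expresses the presupposed open proposition.
Here the focus is "this morning". The backgrounded (presupposed) material includes "Priya", "at the foundry" and "off the record".

this morning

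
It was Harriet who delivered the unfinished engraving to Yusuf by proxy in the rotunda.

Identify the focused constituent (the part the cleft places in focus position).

Harriet

In an it-cleft "It was X that/who ...", the clefted constituent X is the focus; the that/who-clause expresses the presupposed open proposition.
Here the focus is "Harriet". The backgrounded (presupposed) material includes "the unfinished engraving", "to Yusuf", "by proxy" and "in the rotunda".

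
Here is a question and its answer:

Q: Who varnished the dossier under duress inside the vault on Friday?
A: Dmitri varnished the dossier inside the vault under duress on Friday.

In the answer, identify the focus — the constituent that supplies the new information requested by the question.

Dmitri

The wh-word "who" asks about the subject (agent).
In the answer, "the dossier", "under duress", "inside the vault" and "on Friday" are given — repeated from the question.
The constituent filling the subject (agent) gap is "Dmitri"; that is the focus and would carry nuclear stress.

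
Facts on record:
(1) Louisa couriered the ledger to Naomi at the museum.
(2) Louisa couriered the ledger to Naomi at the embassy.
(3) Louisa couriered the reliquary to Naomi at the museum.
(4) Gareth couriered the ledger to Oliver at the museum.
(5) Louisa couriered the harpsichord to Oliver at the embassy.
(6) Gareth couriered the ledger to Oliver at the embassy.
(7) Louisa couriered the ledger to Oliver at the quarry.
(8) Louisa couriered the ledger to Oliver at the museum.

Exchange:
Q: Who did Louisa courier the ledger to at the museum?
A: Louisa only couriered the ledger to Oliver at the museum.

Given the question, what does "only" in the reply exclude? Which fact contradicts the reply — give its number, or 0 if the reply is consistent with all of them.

1

The question "Who did ... to ...?" targets the recipient, so in the reply the focus falls on "Oliver".
So "only" ranges over recipients; the rest (same agent, thing, setting (Louisa / the ledger / at the museum)) is presupposed.
Fact (1) keeps same agent, thing, setting (Louisa / the ledger / at the museum) but has recipient = Naomi; that refutes the reply.
(Fact (7) would refute a reading with focus on the setting — but that is not what the question asks.)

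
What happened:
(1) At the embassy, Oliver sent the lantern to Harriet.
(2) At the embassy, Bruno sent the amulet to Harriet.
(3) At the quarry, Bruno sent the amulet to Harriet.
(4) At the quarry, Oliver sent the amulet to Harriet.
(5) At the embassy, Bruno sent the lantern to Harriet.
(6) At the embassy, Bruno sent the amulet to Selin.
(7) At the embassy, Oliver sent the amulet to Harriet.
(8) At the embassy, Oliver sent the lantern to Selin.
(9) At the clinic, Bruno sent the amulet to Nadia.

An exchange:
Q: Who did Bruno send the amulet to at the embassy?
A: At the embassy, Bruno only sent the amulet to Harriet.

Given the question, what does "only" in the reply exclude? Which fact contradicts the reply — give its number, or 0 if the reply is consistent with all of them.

6

Answering "Who did ... to ...?" puts focus on the recipient — here, "Harriet".
"Only" then excludes alternative recipients while the background — agent = Bruno, thing = the amulet, setting = at the embassy — is held fixed.
Fact (6) shares the background with a different recipient (Selin) — counterexample.
(Fact (5) would refute a reading with focus on the thing — but that is not what the question asks.)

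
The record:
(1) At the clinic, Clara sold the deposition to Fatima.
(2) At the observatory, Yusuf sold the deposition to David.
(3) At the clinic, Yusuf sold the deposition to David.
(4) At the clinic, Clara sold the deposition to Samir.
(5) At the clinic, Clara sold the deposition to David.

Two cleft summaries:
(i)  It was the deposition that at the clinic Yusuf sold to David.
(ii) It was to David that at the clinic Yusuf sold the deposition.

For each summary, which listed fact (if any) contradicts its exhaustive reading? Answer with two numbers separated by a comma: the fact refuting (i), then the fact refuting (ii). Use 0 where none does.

0, 0

Summary (i) focuses "the deposition" (the thing); background agent = Yusuf, recipient = David, setting = at the clinic. No fact matches that background with a different thing, so 0.
Summary (ii) focuses "David" (the recipient); background agent = Yusuf, thing = the deposition, setting = at the clinic. No fact matches that background with a different recipient, so 0.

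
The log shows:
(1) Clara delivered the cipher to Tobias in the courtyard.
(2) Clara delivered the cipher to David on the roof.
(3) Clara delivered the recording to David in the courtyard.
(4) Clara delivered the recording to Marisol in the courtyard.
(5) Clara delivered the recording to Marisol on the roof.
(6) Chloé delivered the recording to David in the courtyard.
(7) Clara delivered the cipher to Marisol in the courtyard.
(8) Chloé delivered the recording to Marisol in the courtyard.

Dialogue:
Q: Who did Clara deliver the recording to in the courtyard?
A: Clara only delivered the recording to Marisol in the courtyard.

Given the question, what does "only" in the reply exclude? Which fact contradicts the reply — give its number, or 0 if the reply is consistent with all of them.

3

The question "Who did ... to ...?" targets the recipient, so in the reply the focus falls on "Marisol".
So "only" ranges over recipients; the rest (Clara as agent and the recording as thing and in the courtyard as setting) is presupposed.
Fact (3) keeps Clara as agent and the recording as thing and in the courtyard as setting but has recipient = David; that refutes the reply.
(Fact (5) would refute a reading with focus on the setting — but that is not what the question asks.)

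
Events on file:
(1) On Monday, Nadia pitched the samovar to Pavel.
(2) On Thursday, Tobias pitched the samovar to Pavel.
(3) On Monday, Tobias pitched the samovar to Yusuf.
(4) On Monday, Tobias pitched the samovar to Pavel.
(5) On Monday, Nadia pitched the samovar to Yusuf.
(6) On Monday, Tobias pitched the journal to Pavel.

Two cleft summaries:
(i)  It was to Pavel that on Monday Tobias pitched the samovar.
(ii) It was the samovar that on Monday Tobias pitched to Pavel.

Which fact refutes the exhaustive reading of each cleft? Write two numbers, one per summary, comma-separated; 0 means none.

3, 6

(i): focus "Pavel". Looking for Tobias as agent and the samovar as thing and on Monday as setting with some other recipient — fact (3) has Yusuf there. Refuted.
(ii): focus "the samovar". Looking for Tobias as agent and Pavel as recipient and on Monday as setting with some other thing — fact (6) has the journal there. Refuted.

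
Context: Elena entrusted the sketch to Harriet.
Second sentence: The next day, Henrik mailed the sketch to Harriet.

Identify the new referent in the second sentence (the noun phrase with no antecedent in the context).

Henrik

"the sketch" and "Harriet" in the second sentence are given — already mentioned in the context.
"Henrik" has no antecedent in the context; it is discourse-new.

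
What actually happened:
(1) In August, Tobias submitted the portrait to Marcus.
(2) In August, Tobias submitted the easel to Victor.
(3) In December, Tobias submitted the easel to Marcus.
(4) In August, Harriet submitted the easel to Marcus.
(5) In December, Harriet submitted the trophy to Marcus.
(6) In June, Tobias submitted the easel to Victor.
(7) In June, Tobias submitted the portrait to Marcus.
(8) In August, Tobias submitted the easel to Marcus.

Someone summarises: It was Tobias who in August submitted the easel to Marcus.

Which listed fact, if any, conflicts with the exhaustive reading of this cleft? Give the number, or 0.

Focus of the cleft: "Tobias" (the agent). Presupposed background: same thing, recipient, setting (the easel / Marcus / in August).
The exhaustive reading says no other agent fits that background.
Fact (4) shares the background but with agent = Harriet; exhaustivity is violated.

4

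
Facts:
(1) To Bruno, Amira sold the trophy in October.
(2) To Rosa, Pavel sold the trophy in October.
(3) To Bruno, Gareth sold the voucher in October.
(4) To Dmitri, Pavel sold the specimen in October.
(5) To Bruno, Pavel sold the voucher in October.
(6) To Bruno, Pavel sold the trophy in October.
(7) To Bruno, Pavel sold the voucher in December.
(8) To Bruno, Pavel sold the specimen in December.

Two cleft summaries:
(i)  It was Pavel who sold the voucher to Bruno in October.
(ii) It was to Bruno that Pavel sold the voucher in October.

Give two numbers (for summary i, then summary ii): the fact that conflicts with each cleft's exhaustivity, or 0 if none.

Summary (i) focuses "Pavel" (the agent); background same thing, recipient, setting (the voucher / Bruno / in October). Fact (3) matches that background with agent = Gareth — refutes (i).
Summary (ii) focuses "Bruno" (the recipient); background same agent, thing, setting (Pavel / the voucher / in October). No fact matches that background with a different recipient, so 0.

3, 0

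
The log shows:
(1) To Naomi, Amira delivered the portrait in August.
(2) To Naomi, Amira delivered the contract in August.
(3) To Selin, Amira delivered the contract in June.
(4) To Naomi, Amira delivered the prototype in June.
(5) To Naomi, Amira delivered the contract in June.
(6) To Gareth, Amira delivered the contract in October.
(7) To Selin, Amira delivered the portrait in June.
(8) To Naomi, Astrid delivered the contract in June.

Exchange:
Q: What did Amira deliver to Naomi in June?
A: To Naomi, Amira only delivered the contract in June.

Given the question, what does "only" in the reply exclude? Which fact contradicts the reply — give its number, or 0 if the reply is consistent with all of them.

4

The question "What did ...?" targets the thing, so in the reply the focus falls on "the contract".
So "only" ranges over things; the rest (Amira as agent and Naomi as recipient and in June as setting) is presupposed.
Fact (4) shares the background with a different thing (the prototype) — counterexample.
(Fact (2) would refute a reading with focus on the setting — but that is not what the question asks.)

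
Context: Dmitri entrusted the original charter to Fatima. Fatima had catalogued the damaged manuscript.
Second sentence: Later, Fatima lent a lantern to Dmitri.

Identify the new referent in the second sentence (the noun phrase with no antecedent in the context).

"Fatima" and "Dmitri" in the second sentence are given — already mentioned in the context.
"a lantern" has no antecedent in the context; it is discourse-new (the indefinite article also signals a new referent).

a lantern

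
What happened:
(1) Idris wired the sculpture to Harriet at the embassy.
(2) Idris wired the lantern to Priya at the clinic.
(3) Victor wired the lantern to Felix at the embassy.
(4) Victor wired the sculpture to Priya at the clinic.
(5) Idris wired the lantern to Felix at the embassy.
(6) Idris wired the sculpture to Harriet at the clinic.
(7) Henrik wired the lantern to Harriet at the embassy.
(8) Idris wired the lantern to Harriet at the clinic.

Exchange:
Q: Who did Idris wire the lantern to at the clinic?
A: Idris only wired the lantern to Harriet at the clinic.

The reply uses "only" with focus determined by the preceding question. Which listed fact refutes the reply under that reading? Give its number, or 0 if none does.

The question "Who did ... to ...?" targets the recipient, so in the reply the focus falls on "Harriet".
So "only" ranges over recipients; the rest (Idris as agent and the lantern as thing and at the clinic as setting) is presupposed.
Fact (2) keeps Idris as agent and the lantern as thing and at the clinic as setting but has recipient = Priya; that refutes the reply.
(Fact (6) would refute a reading with focus on the thing — but that is not what the question asks.)

2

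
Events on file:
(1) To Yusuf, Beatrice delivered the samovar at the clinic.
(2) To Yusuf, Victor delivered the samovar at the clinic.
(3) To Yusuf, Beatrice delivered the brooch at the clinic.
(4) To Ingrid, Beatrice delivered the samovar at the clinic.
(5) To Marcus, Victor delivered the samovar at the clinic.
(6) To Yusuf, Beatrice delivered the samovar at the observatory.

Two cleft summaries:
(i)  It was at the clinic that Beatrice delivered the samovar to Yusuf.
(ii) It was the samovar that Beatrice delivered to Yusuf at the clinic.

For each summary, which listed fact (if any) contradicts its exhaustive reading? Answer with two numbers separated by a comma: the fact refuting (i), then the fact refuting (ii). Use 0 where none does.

(i): focus "at the clinic". Looking for agent = Beatrice, thing = the samovar, recipient = Yusuf with some other setting — fact (6) has at the observatory there. Refuted.
(ii): focus "the samovar". Looking for agent = Beatrice, recipient = Yusuf, setting = at the clinic with some other thing — fact (3) has the brooch there. Refuted.

6, 3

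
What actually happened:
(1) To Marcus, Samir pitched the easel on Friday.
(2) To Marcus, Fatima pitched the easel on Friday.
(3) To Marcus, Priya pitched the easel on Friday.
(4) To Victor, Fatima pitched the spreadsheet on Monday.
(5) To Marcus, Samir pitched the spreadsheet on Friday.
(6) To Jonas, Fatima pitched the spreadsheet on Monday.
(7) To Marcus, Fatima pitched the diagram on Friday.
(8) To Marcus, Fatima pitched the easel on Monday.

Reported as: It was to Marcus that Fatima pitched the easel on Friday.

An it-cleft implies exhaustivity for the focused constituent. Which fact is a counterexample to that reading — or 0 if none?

0

Focus of the cleft: "Marcus" (the recipient). Presupposed background: same agent, thing, setting (Fatima / the easel / on Friday).
The exhaustive reading says no other recipient fits that background.
Every other fact differs from the presupposition on some backgrounded slot, so none challenges the exhaustivity.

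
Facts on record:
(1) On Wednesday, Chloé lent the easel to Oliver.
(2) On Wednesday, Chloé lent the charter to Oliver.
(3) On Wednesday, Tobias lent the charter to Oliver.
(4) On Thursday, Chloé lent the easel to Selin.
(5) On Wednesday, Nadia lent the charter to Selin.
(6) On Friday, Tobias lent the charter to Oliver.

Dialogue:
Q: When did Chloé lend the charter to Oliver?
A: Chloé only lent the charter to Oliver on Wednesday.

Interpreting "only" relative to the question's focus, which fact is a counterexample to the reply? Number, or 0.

0

Answering "When did ...?" puts focus on the setting — here, "on Wednesday".
"Only" then excludes alternative settings while the background — same agent, thing, recipient (Chloé / the charter / Oliver) — is held fixed.
No fact keeps same agent, thing, recipient (Chloé / the charter / Oliver) while changing the setting; every other fact differs on something backgrounded. The reply stands.
(Fact (1) would refute a reading with focus on the thing — but that is not what the question asks.)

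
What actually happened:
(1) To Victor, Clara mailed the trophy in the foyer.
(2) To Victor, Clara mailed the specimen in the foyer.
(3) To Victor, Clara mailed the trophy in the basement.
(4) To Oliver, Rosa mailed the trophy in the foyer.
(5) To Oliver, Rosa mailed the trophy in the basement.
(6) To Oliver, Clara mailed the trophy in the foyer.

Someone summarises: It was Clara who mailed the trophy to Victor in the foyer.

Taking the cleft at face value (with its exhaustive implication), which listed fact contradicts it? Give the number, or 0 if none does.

0

The cleft puts "Clara" in focus and presupposes the open proposition with the trophy as thing and Victor as recipient and in the foyer as setting.
The exhaustive reading says no other agent fits that background.
No listed fact matches the background with a different agent. Exhaustivity holds.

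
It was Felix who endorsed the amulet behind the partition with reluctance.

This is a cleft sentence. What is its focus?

In an it-cleft "It was X that/who ...", the clefted constituent X is the focus; the that/who-clause expresses the presupposed open proposition.
Here the focus is "Felix". The backgrounded (presupposed) material includes "the amulet", "behind the partition" and "with reluctance".

Felix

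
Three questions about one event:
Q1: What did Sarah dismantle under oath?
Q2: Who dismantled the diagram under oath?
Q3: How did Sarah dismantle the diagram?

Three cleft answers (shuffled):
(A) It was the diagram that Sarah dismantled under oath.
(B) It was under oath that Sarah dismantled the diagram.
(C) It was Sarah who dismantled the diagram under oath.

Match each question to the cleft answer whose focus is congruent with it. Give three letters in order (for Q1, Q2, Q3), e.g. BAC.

Q1 asks about the direct object; cleft (A) focuses "the diagram", which is the direct object — so Q1 → A.
Q2 asks about the subject (agent); cleft (C) focuses "Sarah", which is the subject (agent) — so Q2 → C.
Q3 asks about the manner; cleft (B) focuses "under oath", which is the manner — so Q3 → B.
Mapping: Q1→A, Q2→C, Q3→B.

ACB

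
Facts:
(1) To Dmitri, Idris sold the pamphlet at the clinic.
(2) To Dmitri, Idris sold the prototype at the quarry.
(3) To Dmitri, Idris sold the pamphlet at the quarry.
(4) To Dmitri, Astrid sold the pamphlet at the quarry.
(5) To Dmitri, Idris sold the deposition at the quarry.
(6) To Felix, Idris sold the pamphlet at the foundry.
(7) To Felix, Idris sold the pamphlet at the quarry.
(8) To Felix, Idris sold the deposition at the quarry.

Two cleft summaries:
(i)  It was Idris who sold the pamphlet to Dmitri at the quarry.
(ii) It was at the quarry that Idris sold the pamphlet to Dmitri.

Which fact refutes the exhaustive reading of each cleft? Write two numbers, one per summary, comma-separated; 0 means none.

4, 1

(i): focus "Idris". Looking for thing = the pamphlet, recipient = Dmitri, setting = at the quarry with some other agent — fact (4) has Astrid there. Refuted.
(ii): focus "at the quarry". Looking for agent = Idris, thing = the pamphlet, recipient = Dmitri with some other setting — fact (1) has at the clinic there. Refuted.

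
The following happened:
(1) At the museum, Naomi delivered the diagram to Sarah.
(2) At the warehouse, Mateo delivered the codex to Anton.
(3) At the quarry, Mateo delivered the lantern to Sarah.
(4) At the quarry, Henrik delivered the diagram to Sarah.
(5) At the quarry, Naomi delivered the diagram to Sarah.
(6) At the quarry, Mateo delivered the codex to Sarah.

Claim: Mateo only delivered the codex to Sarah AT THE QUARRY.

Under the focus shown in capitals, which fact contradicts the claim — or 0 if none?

Focus (in capitals) is "at the quarry" — the setting. "Only" excludes alternative settings while holding fixed Mateo as agent and the codex as thing and Sarah as recipient.
Every other fact changes something in the background, not just the setting. Nothing refutes the claim.

0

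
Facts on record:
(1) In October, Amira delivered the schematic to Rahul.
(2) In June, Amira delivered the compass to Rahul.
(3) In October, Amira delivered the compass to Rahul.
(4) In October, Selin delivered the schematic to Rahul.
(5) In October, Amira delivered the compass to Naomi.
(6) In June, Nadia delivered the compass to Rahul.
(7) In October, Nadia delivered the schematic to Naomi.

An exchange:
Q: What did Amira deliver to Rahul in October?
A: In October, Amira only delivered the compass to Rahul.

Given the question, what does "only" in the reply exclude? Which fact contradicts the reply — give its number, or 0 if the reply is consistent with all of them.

The question "What did ...?" targets the thing, so in the reply the focus falls on "the compass".
"Only" then excludes alternative things while the background — Amira as agent and Rahul as recipient and in October as setting — is held fixed.
Fact (1) keeps Amira as agent and Rahul as recipient and in October as setting but has thing = the schematic; that refutes the reply.
(Fact (5) would refute a reading with focus on the recipient — but that is not what the question asks.)

1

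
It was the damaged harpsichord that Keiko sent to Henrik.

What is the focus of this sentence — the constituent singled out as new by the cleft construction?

In an it-cleft "It was X that/who ...", the clefted constituent X is the focus; the that/who-clause expresses the presupposed open proposition.
Here the focus is "the damaged harpsichord". The backgrounded (presupposed) material includes "Keiko" and "to Henrik".

the damaged harpsichord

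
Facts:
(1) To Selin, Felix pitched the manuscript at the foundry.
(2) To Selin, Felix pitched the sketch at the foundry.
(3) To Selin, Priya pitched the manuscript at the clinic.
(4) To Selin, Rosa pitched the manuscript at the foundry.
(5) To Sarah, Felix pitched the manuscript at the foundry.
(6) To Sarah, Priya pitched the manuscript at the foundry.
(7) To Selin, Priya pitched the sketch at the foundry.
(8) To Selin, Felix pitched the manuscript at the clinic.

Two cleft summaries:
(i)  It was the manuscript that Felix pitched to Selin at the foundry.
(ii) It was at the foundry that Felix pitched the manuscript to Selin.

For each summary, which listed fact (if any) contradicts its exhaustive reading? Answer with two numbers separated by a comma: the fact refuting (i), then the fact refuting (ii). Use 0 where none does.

2, 8

Summary (i) focuses "the manuscript" (the thing); background same agent, recipient, setting (Felix / Selin / at the foundry). Fact (2) matches that background with thing = the sketch — refutes (i).
Summary (ii) focuses "at the foundry" (the setting); background same agent, thing, recipient (Felix / the manuscript / Selin). Fact (8) matches that background with setting = at the clinic — refutes (ii).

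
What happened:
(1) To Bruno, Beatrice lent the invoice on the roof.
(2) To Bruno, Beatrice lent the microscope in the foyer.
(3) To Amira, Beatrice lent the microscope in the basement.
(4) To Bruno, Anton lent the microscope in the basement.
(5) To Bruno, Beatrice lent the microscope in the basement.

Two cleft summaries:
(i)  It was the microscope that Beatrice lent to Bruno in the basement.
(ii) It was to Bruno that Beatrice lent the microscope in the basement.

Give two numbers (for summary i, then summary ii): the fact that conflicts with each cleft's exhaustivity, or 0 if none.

0, 3

(i): focus "the microscope". No fact shares same agent, recipient, setting (Beatrice / Bruno / in the basement) with a different thing. 0.
(ii): focus "Bruno". Looking for same agent, thing, setting (Beatrice / the microscope / in the basement) with some other recipient — fact (3) has Amira there. Refuted.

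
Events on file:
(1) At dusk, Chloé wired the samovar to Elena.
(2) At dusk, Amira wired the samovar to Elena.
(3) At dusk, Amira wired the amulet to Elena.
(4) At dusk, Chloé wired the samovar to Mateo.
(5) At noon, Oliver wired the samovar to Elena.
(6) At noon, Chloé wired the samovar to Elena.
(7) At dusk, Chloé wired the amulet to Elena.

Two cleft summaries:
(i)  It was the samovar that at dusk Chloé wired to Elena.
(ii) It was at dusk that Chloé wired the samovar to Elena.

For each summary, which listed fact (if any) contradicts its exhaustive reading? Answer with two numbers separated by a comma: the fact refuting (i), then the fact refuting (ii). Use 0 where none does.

7, 6

Summary (i) focuses "the samovar" (the thing); background agent = Chloé, recipient = Elena, setting = at dusk. Fact (7) matches that background with thing = the amulet — refutes (i).
Summary (ii) focuses "at dusk" (the setting); background agent = Chloé, thing = the samovar, recipient = Elena. Fact (6) matches that background with setting = at noon — refutes (ii).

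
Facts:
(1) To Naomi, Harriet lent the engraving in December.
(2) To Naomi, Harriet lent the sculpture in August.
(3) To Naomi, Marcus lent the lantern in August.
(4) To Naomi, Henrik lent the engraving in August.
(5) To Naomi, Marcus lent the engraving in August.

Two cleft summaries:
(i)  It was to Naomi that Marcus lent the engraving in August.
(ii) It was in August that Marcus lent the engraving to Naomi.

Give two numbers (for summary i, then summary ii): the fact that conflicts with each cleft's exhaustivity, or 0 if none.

Summary (i) focuses "Naomi" (the recipient); background same agent, thing, setting (Marcus / the engraving / in August). No fact matches that background with a different recipient, so 0.
Summary (ii) focuses "in August" (the setting); background same agent, thing, recipient (Marcus / the engraving / Naomi). No fact matches that background with a different setting, so 0.

0, 0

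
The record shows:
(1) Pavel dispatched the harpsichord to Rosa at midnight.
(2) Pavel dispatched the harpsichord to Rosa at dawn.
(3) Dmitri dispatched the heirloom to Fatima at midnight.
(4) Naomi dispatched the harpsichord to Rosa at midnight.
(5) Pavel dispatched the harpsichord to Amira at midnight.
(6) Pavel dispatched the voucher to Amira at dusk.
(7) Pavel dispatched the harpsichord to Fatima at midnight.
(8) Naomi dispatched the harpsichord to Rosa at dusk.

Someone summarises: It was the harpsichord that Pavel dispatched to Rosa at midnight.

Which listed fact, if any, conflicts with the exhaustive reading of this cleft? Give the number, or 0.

The cleft puts "the harpsichord" in focus and presupposes the open proposition with same agent, recipient, setting (Pavel / Rosa / at midnight).
The exhaustive reading says no other thing fits that background.
No listed fact matches the background with a different thing. Exhaustivity holds.

0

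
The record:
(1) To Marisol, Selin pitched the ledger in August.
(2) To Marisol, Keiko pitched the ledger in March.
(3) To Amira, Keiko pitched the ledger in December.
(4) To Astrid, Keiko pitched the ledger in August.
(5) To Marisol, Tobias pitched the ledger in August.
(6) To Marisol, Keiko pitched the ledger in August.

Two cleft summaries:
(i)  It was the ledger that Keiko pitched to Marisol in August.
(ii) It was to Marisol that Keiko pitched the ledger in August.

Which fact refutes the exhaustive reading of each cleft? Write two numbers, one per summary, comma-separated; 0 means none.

(i): focus "the ledger". No fact shares agent = Keiko, recipient = Marisol, setting = in August with a different thing. 0.
(ii): focus "Marisol". Looking for agent = Keiko, thing = the ledger, setting = in August with some other recipient — fact (4) has Astrid there. Refuted.

0, 4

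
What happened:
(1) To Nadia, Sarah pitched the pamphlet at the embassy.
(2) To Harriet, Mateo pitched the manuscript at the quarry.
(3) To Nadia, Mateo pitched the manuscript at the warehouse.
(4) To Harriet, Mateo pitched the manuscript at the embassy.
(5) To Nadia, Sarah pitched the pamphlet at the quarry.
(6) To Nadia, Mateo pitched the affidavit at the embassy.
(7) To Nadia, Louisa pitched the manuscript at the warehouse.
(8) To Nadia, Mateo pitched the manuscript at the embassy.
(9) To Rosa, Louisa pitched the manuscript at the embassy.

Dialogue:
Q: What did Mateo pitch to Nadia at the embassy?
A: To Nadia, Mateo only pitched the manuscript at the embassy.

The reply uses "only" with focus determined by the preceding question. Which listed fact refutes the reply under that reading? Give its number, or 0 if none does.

6

The question "What did ...?" targets the thing, so in the reply the focus falls on "the manuscript".
"Only" then excludes alternative things while the background — same agent, recipient, setting (Mateo / Nadia / at the embassy) — is held fixed.
Fact (6) keeps same agent, recipient, setting (Mateo / Nadia / at the embassy) but has thing = the affidavit; that refutes the reply.
(Fact (3) would refute a reading with focus on the setting — but that is not what the question asks.)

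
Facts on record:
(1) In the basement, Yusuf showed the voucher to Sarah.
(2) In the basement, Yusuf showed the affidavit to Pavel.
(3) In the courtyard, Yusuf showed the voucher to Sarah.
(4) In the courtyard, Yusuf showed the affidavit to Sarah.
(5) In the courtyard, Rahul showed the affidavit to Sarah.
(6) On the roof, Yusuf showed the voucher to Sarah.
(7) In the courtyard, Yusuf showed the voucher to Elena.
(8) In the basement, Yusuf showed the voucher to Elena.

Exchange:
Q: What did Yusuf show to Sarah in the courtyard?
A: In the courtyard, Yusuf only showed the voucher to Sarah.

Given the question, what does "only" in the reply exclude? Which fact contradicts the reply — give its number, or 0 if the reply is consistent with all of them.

The question "What did ...?" targets the thing, so in the reply the focus falls on "the voucher".
So "only" ranges over things; the rest (Yusuf as agent and Sarah as recipient and in the courtyard as setting) is presupposed.
Fact (4) shares the background with a different thing (the affidavit) — counterexample.
(Fact (1) would refute a reading with focus on the setting — but that is not what the question asks.)

4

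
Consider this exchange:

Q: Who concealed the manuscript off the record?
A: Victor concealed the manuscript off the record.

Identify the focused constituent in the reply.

Victor

The wh-word "who" asks about the subject (agent).
In the answer, "the manuscript" and "off the record" are given — repeated from the question.
The constituent filling the subject (agent) gap is "Victor"; that is the focus and would carry nuclear stress.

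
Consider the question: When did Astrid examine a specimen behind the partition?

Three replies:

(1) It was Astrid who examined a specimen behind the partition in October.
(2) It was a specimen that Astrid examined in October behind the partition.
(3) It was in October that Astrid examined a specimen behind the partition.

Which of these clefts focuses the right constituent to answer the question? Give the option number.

3

The question word "when" targets the time.
Option (1) clefts "Astrid" — the subject (agent), not what was asked.
Option (2) clefts "a specimen" — the direct object, not what was asked.
Option (3) clefts "in October" — that matches what the question asks about.
So the congruent reply is (3).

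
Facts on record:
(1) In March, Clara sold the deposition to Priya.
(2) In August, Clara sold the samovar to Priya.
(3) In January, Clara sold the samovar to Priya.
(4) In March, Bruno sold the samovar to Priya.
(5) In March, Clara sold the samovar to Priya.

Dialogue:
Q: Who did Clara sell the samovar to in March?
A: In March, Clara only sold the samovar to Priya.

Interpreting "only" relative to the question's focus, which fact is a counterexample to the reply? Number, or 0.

The question "Who did ... to ...?" targets the recipient, so in the reply the focus falls on "Priya".
"Only" then excludes alternative recipients while the background — agent = Clara, thing = the samovar, setting = in March — is held fixed.
No fact keeps agent = Clara, thing = the samovar, setting = in March while changing the recipient; every other fact differs on something backgrounded. The reply stands.
(Fact (2) would refute a reading with focus on the setting — but that is not what the question asks.)

0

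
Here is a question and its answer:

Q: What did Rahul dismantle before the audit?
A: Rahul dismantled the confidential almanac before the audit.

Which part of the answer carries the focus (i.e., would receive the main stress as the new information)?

the confidential almanac

The wh-word "what" asks about the direct object.
In the answer, "Rahul" and "before the audit" are given — repeated from the question.
The constituent filling the direct object gap is "the confidential almanac"; that is the focus and would carry nuclear stress.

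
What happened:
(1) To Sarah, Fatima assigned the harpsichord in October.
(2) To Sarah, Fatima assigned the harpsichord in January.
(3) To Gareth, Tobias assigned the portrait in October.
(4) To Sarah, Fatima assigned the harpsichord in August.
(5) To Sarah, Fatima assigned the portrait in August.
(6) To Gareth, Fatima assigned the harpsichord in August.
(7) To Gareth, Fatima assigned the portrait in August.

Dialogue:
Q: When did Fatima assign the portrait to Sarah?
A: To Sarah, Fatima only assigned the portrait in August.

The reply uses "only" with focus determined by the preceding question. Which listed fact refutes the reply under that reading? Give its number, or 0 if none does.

The question "When did ...?" targets the setting, so in the reply the focus falls on "in August".
"Only" then excludes alternative settings while the background — Fatima as agent and the portrait as thing and Sarah as recipient — is held fixed.
No listed fact shares that background with another setting. Nothing contradicts the reply.
(Fact (4) would refute a reading with focus on the thing — but that is not what the question asks.)

0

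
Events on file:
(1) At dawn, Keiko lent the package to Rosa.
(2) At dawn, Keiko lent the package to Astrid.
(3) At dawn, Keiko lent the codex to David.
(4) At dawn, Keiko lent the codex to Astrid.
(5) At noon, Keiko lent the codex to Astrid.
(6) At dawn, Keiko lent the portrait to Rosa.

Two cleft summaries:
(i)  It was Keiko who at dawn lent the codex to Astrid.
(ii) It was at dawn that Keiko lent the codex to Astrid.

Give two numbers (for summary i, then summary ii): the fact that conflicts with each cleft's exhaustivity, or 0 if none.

(i): focus "Keiko". No fact shares same thing, recipient, setting (the codex / Astrid / at dawn) with a different agent. 0.
(ii): focus "at dawn". Looking for same agent, thing, recipient (Keiko / the codex / Astrid) with some other setting — fact (5) has at noon there. Refuted.

0, 5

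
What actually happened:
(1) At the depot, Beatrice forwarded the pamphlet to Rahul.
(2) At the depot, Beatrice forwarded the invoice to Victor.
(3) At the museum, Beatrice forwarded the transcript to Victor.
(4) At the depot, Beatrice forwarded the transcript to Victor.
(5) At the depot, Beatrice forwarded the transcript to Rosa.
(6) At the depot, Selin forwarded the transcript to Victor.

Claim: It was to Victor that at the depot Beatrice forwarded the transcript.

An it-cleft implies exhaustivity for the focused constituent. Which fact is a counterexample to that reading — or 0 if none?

5

The cleft puts "Victor" in focus and presupposes the open proposition with same agent, thing, setting (Beatrice / the transcript / at the depot).
Exhaustivity: Victor is the only recipient satisfying that background.
Fact (5) shares the background but with recipient = Rosa; exhaustivity is violated.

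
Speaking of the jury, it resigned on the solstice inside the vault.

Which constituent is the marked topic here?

the jury

The construction explicitly marks "the jury" as what the sentence is about — the topic.
The remainder of the clause is the comment (what is said about the topic).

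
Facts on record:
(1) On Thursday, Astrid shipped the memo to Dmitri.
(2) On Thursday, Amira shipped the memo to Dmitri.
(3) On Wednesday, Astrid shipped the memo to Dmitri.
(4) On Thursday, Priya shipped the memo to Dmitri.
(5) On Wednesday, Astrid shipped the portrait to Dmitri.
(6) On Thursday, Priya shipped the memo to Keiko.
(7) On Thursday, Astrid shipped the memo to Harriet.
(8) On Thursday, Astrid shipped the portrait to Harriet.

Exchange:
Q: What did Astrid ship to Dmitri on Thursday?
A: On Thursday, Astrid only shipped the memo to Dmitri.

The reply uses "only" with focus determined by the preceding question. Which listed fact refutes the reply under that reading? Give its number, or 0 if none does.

The question "What did ...?" targets the thing, so in the reply the focus falls on "the memo".
"Only" then excludes alternative things while the background — Astrid as agent and Dmitri as recipient and on Thursday as setting — is held fixed.
No fact keeps Astrid as agent and Dmitri as recipient and on Thursday as setting while changing the thing; every other fact differs on something backgrounded. The reply stands.
(Fact (3) would refute a reading with focus on the setting — but that is not what the question asks.)

0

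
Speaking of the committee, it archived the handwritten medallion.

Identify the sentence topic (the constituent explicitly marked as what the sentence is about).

The construction explicitly marks "the committee" as what the sentence is about — the topic.
The remainder of the clause is the comment (what is said about the topic).

the committee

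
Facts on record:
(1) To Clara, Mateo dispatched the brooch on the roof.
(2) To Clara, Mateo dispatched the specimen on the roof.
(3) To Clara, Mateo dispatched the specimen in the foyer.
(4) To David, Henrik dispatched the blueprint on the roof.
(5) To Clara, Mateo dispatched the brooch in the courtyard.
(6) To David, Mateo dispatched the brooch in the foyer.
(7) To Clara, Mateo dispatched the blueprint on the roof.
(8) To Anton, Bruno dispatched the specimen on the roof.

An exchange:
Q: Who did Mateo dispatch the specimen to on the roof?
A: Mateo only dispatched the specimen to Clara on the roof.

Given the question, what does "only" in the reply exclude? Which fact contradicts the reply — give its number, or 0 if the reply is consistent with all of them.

0

The question "Who did ... to ...?" targets the recipient, so in the reply the focus falls on "Clara".
So "only" ranges over recipients; the rest (Mateo as agent and the specimen as thing and on the roof as setting) is presupposed.
No fact keeps Mateo as agent and the specimen as thing and on the roof as setting while changing the recipient; every other fact differs on something backgrounded. The reply stands.
(Fact (3) would refute a reading with focus on the setting — but that is not what the question asks.)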